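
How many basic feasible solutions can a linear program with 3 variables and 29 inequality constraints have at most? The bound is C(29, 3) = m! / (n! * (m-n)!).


Each vertex corresponds to some choice of n active constraints out of m, so the number of vertices is at most C(m, n) = m! / (n!(m-n)!).
m = 29, n = 3
Numerator: 29 * 28 * 27
Denominator: 3! = 6
C(29, 3) = 3654


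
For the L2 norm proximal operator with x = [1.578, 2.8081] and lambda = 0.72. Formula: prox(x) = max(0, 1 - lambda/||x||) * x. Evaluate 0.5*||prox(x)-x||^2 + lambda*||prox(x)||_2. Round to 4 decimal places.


Step 1: Compute ||x||.
||x|| = 3.2211
Step 2: Compute scaling factor.
scale = max(0, 1 - 0.72/3.2211) = 0.7765
Step 3: prox(x) = [1.2253, 2.1804]
||prox(x)|| = 2.5011
Step 4: Proximal objective.
0.5*||prox-x||^2 = 0.2592
lambda*||prox|| = 1.8008
Total = 2.06


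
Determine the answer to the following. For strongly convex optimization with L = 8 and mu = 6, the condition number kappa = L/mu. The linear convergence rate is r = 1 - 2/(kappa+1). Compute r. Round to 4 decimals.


Step 1: Compute the condition number.
kappa = L/mu = 8/6 = 1.3333
Step 2: Compute the convergence rate.
r = 1 - 2/(kappa + 1) = 1 - 2*mu/(L + mu) = (L - mu)/(L + mu) = 2/14 = 0.1429


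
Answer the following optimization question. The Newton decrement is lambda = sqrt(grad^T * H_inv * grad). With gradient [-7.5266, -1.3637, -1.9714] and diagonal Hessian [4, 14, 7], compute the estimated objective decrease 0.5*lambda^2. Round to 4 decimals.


Step 1: H is diagonal, so H^(-1) * g = [-1.8817, -0.0974, -0.2816].
Step 2: g^T H^(-1) g = sum_i g_i^2 / H_ii
  = (-7.5266)^2/4 + (-1.3637)^2/14 + (-1.9714)^2/7
  = 14.1624 + 0.1328 + 0.5552 = 14.8505
Step 3: Objective decrease = 0.5 * g^T H^(-1) g = 7.4252


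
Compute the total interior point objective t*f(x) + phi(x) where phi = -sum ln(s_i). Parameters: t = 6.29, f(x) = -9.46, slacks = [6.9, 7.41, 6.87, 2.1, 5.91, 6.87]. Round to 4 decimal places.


Step 1: Compute log-barrier.
ln values: [1.9315, 2.0028, 1.9272, 0.7419, 1.7766, 1.9272]
phi = -(1.9315 + 2.0028 + 1.9272 + 0.7419 + 1.7766 + 1.9272) = -10.3073
Step 2: Compute augmented objective.
t*f(x) = 6.29*-9.46 = -59.5034
Total = -59.5034 - 10.3073 = -69.8107


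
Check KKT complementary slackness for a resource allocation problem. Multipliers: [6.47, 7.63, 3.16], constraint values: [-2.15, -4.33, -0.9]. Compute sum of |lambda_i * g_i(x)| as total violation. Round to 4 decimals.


KKT complementary slackness check:
lambda_1 * g_1 = 6.47 * -2.15 = -13.9105
lambda_2 * g_2 = 7.63 * -4.33 = -33.0379
lambda_3 * g_3 = 3.16 * -0.9 = -2.844
Total violation = 13.9105 + 33.0379 + 2.844 = 49.7924


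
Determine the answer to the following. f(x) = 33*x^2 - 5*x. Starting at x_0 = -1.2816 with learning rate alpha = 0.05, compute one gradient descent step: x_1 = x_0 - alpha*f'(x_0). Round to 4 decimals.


We compute the gradient at x_0 and apply the update.
f'(x) = 66*x - 5
f'(-1.2816) = 66*-1.2816 - 5 = -89.5856
x_1 = -1.2816 - 0.05*-89.5856 = 3.1977


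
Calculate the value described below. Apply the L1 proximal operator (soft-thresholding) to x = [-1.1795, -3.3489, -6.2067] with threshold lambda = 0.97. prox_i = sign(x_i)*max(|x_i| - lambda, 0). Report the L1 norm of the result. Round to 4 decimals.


Soft-thresholding with lambda = 0.97:
prox(-1.1795) = sign(-1.1795)*max(|-1.1795| - 0.97, 0) = -0.2095
prox(-3.3489) = sign(-3.3489)*max(|-3.3489| - 0.97, 0) = -2.3789
prox(-6.2067) = sign(-6.2067)*max(|-6.2067| - 0.97, 0) = -5.2367
prox(x) = [-0.2095, -2.3789, -5.2367]
||prox(x)||_1 = 0.2095 + 2.3789 + 5.2367 = 7.8251


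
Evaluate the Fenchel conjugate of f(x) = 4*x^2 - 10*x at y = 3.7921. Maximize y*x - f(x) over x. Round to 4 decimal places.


f*(y) = sup_x {y*x - a*x^2 - b*x} = sup_x {(y-b)*x - a*x^2}
FOC: (y - b) - 2a*x = 0 => x* = (y - b)/(2a)
x* = (3.7921 + 10)/(2*4) = 1.724
f*(3.7921) = (y-b)^2/(4a) = (3.7921 + 10)^2/(4*4)
= 190.222/16 = 11.8889


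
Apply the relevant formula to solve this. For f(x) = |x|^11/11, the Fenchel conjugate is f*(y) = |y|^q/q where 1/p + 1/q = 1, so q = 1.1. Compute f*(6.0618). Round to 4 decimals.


The conjugate exponent q satisfies 1/p + 1/q = 1.
p = 11, so q = 11/(11 - 1) = 1.1
|y|^q = 6.0618^1.1 = 7.2587
f*(6.0618) = 7.2587 / 1.1 = 6.5989


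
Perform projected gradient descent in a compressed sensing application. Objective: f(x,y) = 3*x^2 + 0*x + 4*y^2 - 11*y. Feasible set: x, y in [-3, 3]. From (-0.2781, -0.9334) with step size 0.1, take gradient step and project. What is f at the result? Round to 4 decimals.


Step 1: Compute gradient at (-0.2781, -0.9334).
grad_x = 2*3*-0.2781 + 0 = -1.6686
grad_y = 2*4*-0.9334 - 11 = -18.4672
Step 2: Gradient step.
x_raw = -0.2781 - 0.1*-1.6686 = -0.1112
y_raw = -0.9334 - 0.1*-18.4672 = 0.9133
Step 3: Project onto [-3, 3].
x_proj = clip(-0.1112) = -0.1112
y_proj = clip(0.9133) = 0.9133
Step 4: Evaluate f.
f(-0.1112, 0.9133) = -6.6728


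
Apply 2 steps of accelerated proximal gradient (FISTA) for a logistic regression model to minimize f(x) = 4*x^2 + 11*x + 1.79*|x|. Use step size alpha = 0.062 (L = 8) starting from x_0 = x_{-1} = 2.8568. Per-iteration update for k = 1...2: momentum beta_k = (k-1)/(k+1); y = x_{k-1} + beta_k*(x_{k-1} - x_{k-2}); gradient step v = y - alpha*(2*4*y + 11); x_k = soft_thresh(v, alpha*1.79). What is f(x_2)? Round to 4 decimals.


FISTA on f(x) = 4*x^2 + 11*x + 1.79*|x|
L = 8, alpha = 0.062
Iteration 1: beta = 0.0, y = 2.8568 + 0.0*(2.8568 - 2.8568) = 2.8568
  grad(y) = 33.8544, v = y - alpha*grad = 0.7578
  prox(v) = soft_thresh(0.7578, 0.111) = 0.6468
Iteration 2: beta = 0.3333, y = 0.6468 + 0.3333*(0.6468 - 2.8568) = -0.0898
  grad(y) = 10.2816, v = y - alpha*grad = -0.7273
  prox(v) = soft_thresh(-0.7273, 0.111) = -0.6163
f(x_2) = 4*(-0.6163)^2 + 11*(-0.6163) + 1.79*|-0.6163| = -4.1567


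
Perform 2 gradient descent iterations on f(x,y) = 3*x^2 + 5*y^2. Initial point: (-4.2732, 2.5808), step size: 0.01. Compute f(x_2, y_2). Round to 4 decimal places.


Gradient descent on f(x,y) = 3*x^2 + 5*y^2.
Starting point: (-4.2732, 2.5808), alpha = 0.01
Step 1: grad_x = 2*3*-4.2732 = -25.6392, grad_y = 2*5*2.5808 = 25.808
  x_1 = -4.2732 - 0.01*-25.6392 = -4.0168
  y_1 = 2.5808 - 0.01*25.808 = 2.3227
Step 2: grad_x = 2*3*-4.0168 = -24.1008, grad_y = 2*5*2.3227 = 23.2272
  x_2 = -4.0168 - 0.01*-24.1008 = -3.7758
  y_2 = 2.3227 - 0.01*23.2272 = 2.0904
f(-3.7758, 2.0904) = 3*(-3.7758)^2 + 5*2.0904^2 = 64.6199


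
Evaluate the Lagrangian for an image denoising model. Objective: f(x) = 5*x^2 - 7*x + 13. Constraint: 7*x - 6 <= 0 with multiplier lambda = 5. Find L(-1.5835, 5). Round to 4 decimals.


Step 1: Evaluate f(x).
f(-1.5835) = 5*(-1.5835)^2 - 7*(-1.5835) + 13 = 36.6219
Step 2: Evaluate g(x).
g(-1.5835) = 7*-1.5835 - 6 = -17.0845
Step 3: Compute Lagrangian.
L = 36.6219 + 5*-17.0845 = -48.8006


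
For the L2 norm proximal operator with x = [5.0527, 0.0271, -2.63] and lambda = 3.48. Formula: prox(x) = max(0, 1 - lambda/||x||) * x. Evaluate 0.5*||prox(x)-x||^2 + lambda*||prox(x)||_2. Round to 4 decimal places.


Step 1: Compute ||x||.
||x|| = 5.6963
Step 2: Compute scaling factor.
scale = max(0, 1 - 3.48/5.6963) = 0.3891
Step 3: prox(x) = [1.9659, 0.0105, -1.0233]
||prox(x)|| = 2.2163
Step 4: Proximal objective.
0.5*||prox-x||^2 = 6.0552
lambda*||prox|| = 7.7127
Total = 13.7678


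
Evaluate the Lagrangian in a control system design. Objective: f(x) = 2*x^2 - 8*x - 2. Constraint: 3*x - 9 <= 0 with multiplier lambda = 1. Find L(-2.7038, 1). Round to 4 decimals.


Step 1: Evaluate f(x).
f(-2.7038) = 2*(-2.7038)^2 - 8*(-2.7038) - 2 = 34.2515
Step 2: Evaluate g(x).
g(-2.7038) = 3*-2.7038 - 9 = -17.1114
Step 3: Compute Lagrangian.
L = 34.2515 + 1*-17.1114 = 17.1401


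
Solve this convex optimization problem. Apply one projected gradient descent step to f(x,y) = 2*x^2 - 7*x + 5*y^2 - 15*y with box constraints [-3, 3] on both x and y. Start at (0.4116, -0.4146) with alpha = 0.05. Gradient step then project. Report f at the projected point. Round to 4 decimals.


Step 1: Compute gradient at (0.4116, -0.4146).
grad_x = 2*2*0.4116 - 7 = -5.3536
grad_y = 2*5*-0.4146 - 15 = -19.146
Step 2: Gradient step.
x_raw = 0.4116 - 0.05*-5.3536 = 0.6793
y_raw = -0.4146 - 0.05*-19.146 = 0.5427
Step 3: Project onto [-3, 3].
x_proj = clip(0.6793) = 0.6793
y_proj = clip(0.5427) = 0.5427
Step 4: Evaluate f.
f(0.6793, 0.5427) = -10.5


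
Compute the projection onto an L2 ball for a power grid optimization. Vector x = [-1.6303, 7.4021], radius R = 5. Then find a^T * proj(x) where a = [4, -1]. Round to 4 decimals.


Step 1: Compute ||x|| (intermediates to 6 decimals).
||x|| = sqrt((-1.6303)^2 + 7.4021^2) = 7.579509
Step 2: Project.
Since ||x|| > R, scale = R/||x|| = 5/7.579509 = 0.659673, proj(x) = scale * x
proj(x) = [-1.075465, 4.882966]
Step 3: Dot product.
a^T * proj(x) = 4*(-1.075465) - 1*4.882966 = -9.1848


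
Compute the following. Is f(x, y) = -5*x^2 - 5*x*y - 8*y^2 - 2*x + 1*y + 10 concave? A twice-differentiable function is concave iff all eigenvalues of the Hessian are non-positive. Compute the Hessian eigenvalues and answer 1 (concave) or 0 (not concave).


The Hessian of f(x,y) = -5*x^2 - 5*x*y - 8*y^2 - 2*x + 1*y + 10 is:
H = [[-10, -5], [-5, -16]]
Trace = -10 - 16 = -26
Determinant = -10*-16 - (-5)^2 = 135
Discriminant = (-26)^2 - 4*135 = 136.0
Eigenvalues: lambda_1 = -18.831, lambda_2 = -7.169
The function is concave.

1


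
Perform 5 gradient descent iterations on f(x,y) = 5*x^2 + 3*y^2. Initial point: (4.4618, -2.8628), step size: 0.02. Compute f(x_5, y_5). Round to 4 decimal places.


Gradient descent on f(x,y) = 5*x^2 + 3*y^2.
Starting point: (4.4618, -2.8628), alpha = 0.02
Step 1: grad_x = 2*5*4.4618 = 44.618, grad_y = 2*3*-2.8628 = -17.1768
  x_1 = 4.4618 - 0.02*44.618 = 3.5694
  y_1 = -2.8628 - 0.02*-17.1768 = -2.5193
Step 2: grad_x = 2*5*3.5694 = 35.6944, grad_y = 2*3*-2.5193 = -15.1156
  x_2 = 3.5694 - 0.02*35.6944 = 2.8556
  y_2 = -2.5193 - 0.02*-15.1156 = -2.217
Step 3: grad_x = 2*5*2.8556 = 28.5555, grad_y = 2*3*-2.217 = -13.3017
  x_3 = 2.8556 - 0.02*28.5555 = 2.2844
  y_3 = -2.217 - 0.02*-13.3017 = -1.9509
Step 4: grad_x = 2*5*2.2844 = 22.8444, grad_y = 2*3*-1.9509 = -11.7055
  x_4 = 2.2844 - 0.02*22.8444 = 1.8276
  y_4 = -1.9509 - 0.02*-11.7055 = -1.7168
Step 5: grad_x = 2*5*1.8276 = 18.2755, grad_y = 2*3*-1.7168 = -10.3008
  x_5 = 1.8276 - 0.02*18.2755 = 1.462
  y_5 = -1.7168 - 0.02*-10.3008 = -1.5108
f(1.462, -1.5108) = 5*1.462^2 + 3*(-1.5108)^2 = 17.5353


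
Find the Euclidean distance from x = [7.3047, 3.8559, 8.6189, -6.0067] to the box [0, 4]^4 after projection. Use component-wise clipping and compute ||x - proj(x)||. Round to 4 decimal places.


Project each component onto [0, 4].
clip(7.3047) = 4.0, clip(3.8559) = 3.8559, clip(8.6189) = 4.0, clip(-6.0067) = 0.0
Projection = [4.0, 3.8559, 4.0, 0.0]
Squared diffs: [10.921, 0.0, 21.3342, 36.0804]
Distance = sqrt(68.3356) = 8.2665


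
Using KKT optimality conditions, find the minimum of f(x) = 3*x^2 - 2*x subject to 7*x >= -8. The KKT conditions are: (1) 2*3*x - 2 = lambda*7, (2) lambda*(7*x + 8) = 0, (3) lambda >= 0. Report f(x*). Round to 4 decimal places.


Step 1: Try lambda = 0 (constraint inactive).
Stationarity: 2*3*x - 2 = 0
x* = 2/(2*3) = 1/3 = 0.3333 (rounded; the exact value 1/3 is used below)
Check constraint: 7*0.3333 = 2.3331 >= -8 -- satisfied.
Step 2: Compute optimal value.
f(x*) = 3*(1/3)^2 - 2*(1/3) = -0.3333


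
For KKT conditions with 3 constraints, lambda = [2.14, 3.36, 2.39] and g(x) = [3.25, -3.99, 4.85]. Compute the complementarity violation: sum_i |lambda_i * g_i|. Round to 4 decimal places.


KKT complementary slackness check:
lambda_1 * g_1 = 2.14 * 3.25 = 6.955
lambda_2 * g_2 = 3.36 * -3.99 = -13.4064
lambda_3 * g_3 = 2.39 * 4.85 = 11.5915
Total violation = 6.955 + 13.4064 + 11.5915 = 31.9529


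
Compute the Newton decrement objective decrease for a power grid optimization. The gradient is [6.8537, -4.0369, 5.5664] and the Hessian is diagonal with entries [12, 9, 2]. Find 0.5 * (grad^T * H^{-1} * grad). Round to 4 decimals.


Step 1: H is diagonal, so H^(-1) * g = [0.5711, -0.4485, 2.7832].
Step 2: g^T H^(-1) g = sum_i g_i^2 / H_ii
  = (6.8537)^2/12 + (-4.0369)^2/9 + (5.5664)^2/2
  = 3.9144 + 1.8107 + 15.4924 = 21.2176
Step 3: Objective decrease = 0.5 * g^T H^(-1) g = 10.6088


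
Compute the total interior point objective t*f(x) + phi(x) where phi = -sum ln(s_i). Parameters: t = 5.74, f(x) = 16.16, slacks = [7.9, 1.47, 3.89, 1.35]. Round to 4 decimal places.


Step 1: Compute log-barrier.
ln values: [2.0669, 0.3853, 1.3584, 0.3001]
phi = -(2.0669 + 0.3853 + 1.3584 + 0.3001) = -4.1106
Step 2: Compute augmented objective.
t*f(x) = 5.74*16.16 = 92.7584
Total = 92.7584 - 4.1106 = 88.6478


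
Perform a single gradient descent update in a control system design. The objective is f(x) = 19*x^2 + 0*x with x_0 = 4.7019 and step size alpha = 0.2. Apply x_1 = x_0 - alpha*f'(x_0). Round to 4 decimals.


We compute the gradient at x_0 and apply the update.
f'(x) = 38*x + 0
f'(4.7019) = 38*4.7019 + 0 = 178.6722
x_1 = 4.7019 - 0.2*178.6722 = -31.0325


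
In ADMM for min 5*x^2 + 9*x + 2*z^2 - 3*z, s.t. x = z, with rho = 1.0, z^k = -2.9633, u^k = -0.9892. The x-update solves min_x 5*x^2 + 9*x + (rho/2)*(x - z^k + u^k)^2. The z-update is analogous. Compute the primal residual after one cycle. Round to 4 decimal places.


ADMM iteration with rho = 1.0, z^k = -2.9633, u^k = -0.9892
Step 1: x-update.
Minimize 5*x^2 + 9*x + (1.0/2)*(x + 2.9633 - 0.9892)^2
FOC: (2*5 + 1.0)*x = -9 + 1.0*(-2.9633 + 0.9892)
x^{k+1} = -0.9976
Step 2: z-update.
Minimize 2*z^2 - 3*z + (1.0/2)*(-0.9976 - z - 0.9892)^2
FOC: (2*2 + 1.0)*z = 3 + 1.0*(-0.9976 - 0.9892)
z^{k+1} = 0.2026
Step 3: u-update.
u^{k+1} = -0.9892 - 0.9976 - 0.2026 = -2.1895
Step 4: Primal residual = |-0.9976 - 0.2026| = 1.2003


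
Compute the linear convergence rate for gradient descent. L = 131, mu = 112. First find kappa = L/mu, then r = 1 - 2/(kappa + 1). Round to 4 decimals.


Step 1: Compute the condition number.
kappa = L/mu = 131/112 = 1.1696
Step 2: Compute the convergence rate.
r = 1 - 2/(kappa + 1) = 1 - 2*mu/(L + mu) = (L - mu)/(L + mu) = 19/243 = 0.0782


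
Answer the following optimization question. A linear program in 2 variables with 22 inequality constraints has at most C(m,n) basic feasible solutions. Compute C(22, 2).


Each vertex corresponds to some choice of n active constraints out of m, so the number of vertices is at most C(m, n) = m! / (n!(m-n)!).
m = 22, n = 2
Numerator: 22 * 21
Denominator: 2! = 2
C(22, 2) = 231


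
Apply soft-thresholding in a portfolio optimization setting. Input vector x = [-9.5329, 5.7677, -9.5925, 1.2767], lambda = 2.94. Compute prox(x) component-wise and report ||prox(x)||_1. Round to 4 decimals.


Soft-thresholding with lambda = 2.94:
prox(-9.5329) = sign(-9.5329)*max(|-9.5329| - 2.94, 0) = -6.5929
prox(5.7677) = sign(5.7677)*max(|5.7677| - 2.94, 0) = 2.8277
prox(-9.5925) = sign(-9.5925)*max(|-9.5925| - 2.94, 0) = -6.6525
prox(1.2767) = sign(1.2767)*max(|1.2767| - 2.94, 0) = 0.0
prox(x) = [-6.5929, 2.8277, -6.6525, 0.0]
||prox(x)||_1 = 6.5929 + 2.8277 + 6.6525 + 0.0 = 16.0731


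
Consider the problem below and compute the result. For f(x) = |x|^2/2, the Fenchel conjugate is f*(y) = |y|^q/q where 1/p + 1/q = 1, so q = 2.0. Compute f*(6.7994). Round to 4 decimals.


The conjugate exponent q satisfies 1/p + 1/q = 1.
p = 2, so q = 2/(2 - 1) = 2.0
|y|^q = 6.7994^2.0 = 46.2318
f*(6.7994) = 46.2318 / 2.0 = 23.1159


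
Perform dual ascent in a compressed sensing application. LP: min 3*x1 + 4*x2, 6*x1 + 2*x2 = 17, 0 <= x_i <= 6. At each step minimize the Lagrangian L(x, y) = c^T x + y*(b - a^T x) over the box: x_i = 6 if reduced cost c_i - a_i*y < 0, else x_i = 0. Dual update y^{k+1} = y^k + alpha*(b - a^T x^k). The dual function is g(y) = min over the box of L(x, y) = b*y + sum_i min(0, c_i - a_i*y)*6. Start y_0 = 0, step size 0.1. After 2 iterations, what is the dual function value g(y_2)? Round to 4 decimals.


Dual ascent for LP: min 3*x1 + 4*x2, 6*x1 + 2*x2 = 17, 0 <= x_i <= 6
Step 1: y^k = 0.0, reduced costs: (3.0, 4.0)
  x^k = (0.0, 0.0), subgradient = b - a^T x = 17.0
  y^{k+1} = 0.0 + 0.1*17.0 = 1.7
Step 2: y^k = 1.7, reduced costs: (-7.2, 0.6)
  x^k = (6.0, 0.0), subgradient = b - a^T x = -19.0
  y^{k+1} = 1.7 + 0.1*-19.0 = -0.2
Dual objective at y_2 = -0.2: reduced costs (4.2, 4.4), box minimizer x = (0.0, 0.0)
g(y_2) = b*y + (c1 - a1*y)*x1 + (c2 - a2*y)*x2 = 17*(-0.2) + 4.2*0.0 + 4.4*0.0 = -3.4 + 0.0 + 0.0 = -3.4


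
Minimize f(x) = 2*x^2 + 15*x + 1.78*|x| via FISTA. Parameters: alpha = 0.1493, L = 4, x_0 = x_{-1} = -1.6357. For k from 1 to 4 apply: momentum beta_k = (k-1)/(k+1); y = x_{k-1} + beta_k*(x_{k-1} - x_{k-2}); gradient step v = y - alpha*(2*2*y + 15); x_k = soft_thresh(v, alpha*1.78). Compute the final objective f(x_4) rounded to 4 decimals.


FISTA on f(x) = 2*x^2 + 15*x + 1.78*|x|
L = 4, alpha = 0.1493
Iteration 1: beta = 0.0, y = -1.6357 + 0.0*(-1.6357 + 1.6357) = -1.6357
  grad(y) = 8.4572, v = y - alpha*grad = -2.8984
  prox(v) = soft_thresh(-2.8984, 0.2658) = -2.6326
Iteration 2: beta = 0.3333, y = -2.6326 + 0.3333*(-2.6326 + 1.6357) = -2.9649
  grad(y) = 3.1404, v = y - alpha*grad = -3.4338
  prox(v) = soft_thresh(-3.4338, 0.2658) = -3.168
Iteration 3: beta = 0.5, y = -3.168 + 0.5*(-3.168 + 2.6326) = -3.4357
  grad(y) = 1.2571, v = y - alpha*grad = -3.6234
  prox(v) = soft_thresh(-3.6234, 0.2658) = -3.3577
Iteration 4: beta = 0.6, y = -3.3577 + 0.6*(-3.3577 + 3.168) = -3.4714
  grad(y) = 1.1143, v = y - alpha*grad = -3.6378
  prox(v) = soft_thresh(-3.6378, 0.2658) = -3.372
f(x_4) = 2*(-3.372)^2 + 15*(-3.372) + 1.78*|-3.372| = -21.8371


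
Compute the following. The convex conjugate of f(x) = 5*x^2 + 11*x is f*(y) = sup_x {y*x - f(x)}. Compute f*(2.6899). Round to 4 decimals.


f*(y) = sup_x {y*x - a*x^2 - b*x} = sup_x {(y-b)*x - a*x^2}
FOC: (y - b) - 2a*x = 0 => x* = (y - b)/(2a)
x* = (2.6899 - 11)/(2*5) = -0.831
f*(2.6899) = (y-b)^2/(4a) = (2.6899 - 11)^2/(4*5)
= 69.0578/20 = 3.4529


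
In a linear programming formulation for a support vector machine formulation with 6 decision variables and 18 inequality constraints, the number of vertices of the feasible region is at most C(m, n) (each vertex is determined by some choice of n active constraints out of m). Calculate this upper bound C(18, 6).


Each vertex corresponds to some choice of n active constraints out of m, so the number of vertices is at most C(m, n) = m! / (n!(m-n)!).
m = 18, n = 6
Numerator: 18 * 17 * 16 * 15 * 14 * 13
Denominator: 6! = 720
C(18, 6) = 18564


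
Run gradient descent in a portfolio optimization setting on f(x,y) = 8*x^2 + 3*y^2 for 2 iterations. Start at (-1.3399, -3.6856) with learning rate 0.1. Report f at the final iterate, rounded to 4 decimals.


Gradient descent on f(x,y) = 8*x^2 + 3*y^2.
Starting point: (-1.3399, -3.6856), alpha = 0.1
Step 1: grad_x = 2*8*-1.3399 = -21.4384, grad_y = 2*3*-3.6856 = -22.1136
  x_1 = -1.3399 - 0.1*-21.4384 = 0.8039
  y_1 = -3.6856 - 0.1*-22.1136 = -1.4742
Step 2: grad_x = 2*8*0.8039 = 12.863, grad_y = 2*3*-1.4742 = -8.8454
  x_2 = 0.8039 - 0.1*12.863 = -0.4824
  y_2 = -1.4742 - 0.1*-8.8454 = -0.5897
f(-0.4824, -0.5897) = 8*(-0.4824)^2 + 3*(-0.5897)^2 = 2.9046


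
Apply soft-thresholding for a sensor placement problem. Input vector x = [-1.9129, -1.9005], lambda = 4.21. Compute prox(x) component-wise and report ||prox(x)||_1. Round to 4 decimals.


Soft-thresholding with lambda = 4.21:
prox(-1.9129) = sign(-1.9129)*max(|-1.9129| - 4.21, 0) = 0.0
prox(-1.9005) = sign(-1.9005)*max(|-1.9005| - 4.21, 0) = 0.0
prox(x) = [0.0, 0.0]
||prox(x)||_1 = 0.0 + 0.0 = 0.0


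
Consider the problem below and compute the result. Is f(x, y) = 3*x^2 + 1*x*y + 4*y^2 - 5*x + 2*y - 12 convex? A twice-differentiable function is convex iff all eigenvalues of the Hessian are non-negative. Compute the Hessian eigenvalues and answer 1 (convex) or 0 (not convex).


The Hessian of f(x,y) = 3*x^2 + 1*x*y + 4*y^2 - 5*x + 2*y - 12 is:
H = [[6, 1], [1, 8]]
Trace = 6 + 8 = 14
Determinant = 6*8 - (1)^2 = 47
Discriminant = (14)^2 - 4*47 = 8.0
Eigenvalues: lambda_1 = 5.5858, lambda_2 = 8.4142
The function is convex.

1


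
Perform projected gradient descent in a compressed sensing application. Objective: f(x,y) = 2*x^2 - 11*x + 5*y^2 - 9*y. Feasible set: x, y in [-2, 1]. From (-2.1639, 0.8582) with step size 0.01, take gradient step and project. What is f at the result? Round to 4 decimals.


Step 1: Compute gradient at (-2.1639, 0.8582).
grad_x = 2*2*-2.1639 - 11 = -19.6556
grad_y = 2*5*0.8582 - 9 = -0.418
Step 2: Gradient step.
x_raw = -2.1639 - 0.01*-19.6556 = -1.9673
y_raw = 0.8582 - 0.01*-0.418 = 0.8624
Step 3: Project onto [-2, 1].
x_proj = clip(-1.9673) = -1.9673
y_proj = clip(0.8624) = 0.8624
Step 4: Evaluate f.
f(-1.9673, 0.8624) = 25.3387


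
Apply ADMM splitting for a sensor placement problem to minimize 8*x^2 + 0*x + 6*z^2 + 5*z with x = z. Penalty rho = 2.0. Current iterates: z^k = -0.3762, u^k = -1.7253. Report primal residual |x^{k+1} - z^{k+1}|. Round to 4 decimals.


ADMM iteration with rho = 2.0, z^k = -0.3762, u^k = -1.7253
Step 1: x-update.
Minimize 8*x^2 + 0*x + (2.0/2)*(x + 0.3762 - 1.7253)^2
FOC: (2*8 + 2.0)*x = 0 + 2.0*(-0.3762 + 1.7253)
x^{k+1} = 0.1499
Step 2: z-update.
Minimize 6*z^2 + 5*z + (2.0/2)*(0.1499 - z - 1.7253)^2
FOC: (2*6 + 2.0)*z = -5 + 2.0*(0.1499 - 1.7253)
z^{k+1} = -0.5822
Step 3: u-update.
u^{k+1} = -1.7253 + 0.1499 + 0.5822 = -0.9932
Step 4: Primal residual = |0.1499 + 0.5822| = 0.7321


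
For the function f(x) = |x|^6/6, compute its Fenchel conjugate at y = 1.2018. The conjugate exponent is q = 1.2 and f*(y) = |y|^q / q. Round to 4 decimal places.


The conjugate exponent q satisfies 1/p + 1/q = 1.
p = 6, so q = 6/(6 - 1) = 1.2
|y|^q = 1.2018^1.2 = 1.2468
f*(1.2018) = 1.2468 / 1.2 = 1.039


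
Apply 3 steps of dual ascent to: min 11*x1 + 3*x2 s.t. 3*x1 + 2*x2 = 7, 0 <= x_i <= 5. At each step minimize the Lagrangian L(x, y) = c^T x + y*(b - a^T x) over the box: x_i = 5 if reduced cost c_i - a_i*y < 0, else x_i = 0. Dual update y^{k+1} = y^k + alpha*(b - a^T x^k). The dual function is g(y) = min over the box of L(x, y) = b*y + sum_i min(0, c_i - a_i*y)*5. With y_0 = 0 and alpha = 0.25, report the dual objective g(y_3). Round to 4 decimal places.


Dual ascent for LP: min 11*x1 + 3*x2, 3*x1 + 2*x2 = 7, 0 <= x_i <= 5
Step 1: y^k = 0.0, reduced costs: (11.0, 3.0)
  x^k = (0.0, 0.0), subgradient = b - a^T x = 7.0
  y^{k+1} = 0.0 + 0.25*7.0 = 1.75
Step 2: y^k = 1.75, reduced costs: (5.75, -0.5)
  x^k = (0.0, 5.0), subgradient = b - a^T x = -3.0
  y^{k+1} = 1.75 + 0.25*-3.0 = 1.0
Step 3: y^k = 1.0, reduced costs: (8.0, 1.0)
  x^k = (0.0, 0.0), subgradient = b - a^T x = 7.0
  y^{k+1} = 1.0 + 0.25*7.0 = 2.75
Dual objective at y_3 = 2.75: reduced costs (2.75, -2.5), box minimizer x = (0.0, 5.0)
g(y_3) = b*y + (c1 - a1*y)*x1 + (c2 - a2*y)*x2 = 7*2.75 + 2.75*0.0 + (-2.5)*5.0 = 19.25 + 0.0 - 12.5 = 6.75


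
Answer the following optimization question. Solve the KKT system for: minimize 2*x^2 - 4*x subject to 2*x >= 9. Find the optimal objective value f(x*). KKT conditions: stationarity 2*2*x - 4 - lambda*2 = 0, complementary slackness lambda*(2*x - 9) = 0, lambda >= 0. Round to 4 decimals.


Step 1: Try lambda = 0 (constraint inactive).
x_unc = 4/(2*2) = 1.0
Check: 2*1.0 = 2.0 < 9 -- violated!
Step 2: Constraint must be active: 2*x = 9
x* = 9/2 = 4.5
lambda = (2*2*4.5 - 4)/2 = 7.0
Step 3: Compute optimal value.
f(x*) = 2*4.5^2 - 4*4.5 = 22.5


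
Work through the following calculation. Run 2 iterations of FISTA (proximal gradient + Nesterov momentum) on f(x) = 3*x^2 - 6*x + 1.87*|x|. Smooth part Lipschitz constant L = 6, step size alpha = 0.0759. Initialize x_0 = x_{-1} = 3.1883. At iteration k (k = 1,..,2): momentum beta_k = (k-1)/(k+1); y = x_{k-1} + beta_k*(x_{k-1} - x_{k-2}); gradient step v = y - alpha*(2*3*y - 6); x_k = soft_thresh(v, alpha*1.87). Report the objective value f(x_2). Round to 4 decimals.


FISTA on f(x) = 3*x^2 - 6*x + 1.87*|x|
L = 6, alpha = 0.0759
Iteration 1: beta = 0.0, y = 3.1883 + 0.0*(3.1883 - 3.1883) = 3.1883
  grad(y) = 13.1298, v = y - alpha*grad = 2.1917
  prox(v) = soft_thresh(2.1917, 0.1419) = 2.0498
Iteration 2: beta = 0.3333, y = 2.0498 + 0.3333*(2.0498 - 3.1883) = 1.6703
  grad(y) = 4.0219, v = y - alpha*grad = 1.3651
  prox(v) = soft_thresh(1.3651, 0.1419) = 1.2231
f(x_2) = 3*1.2231^2 - 6*1.2231 + 1.87*|1.2231| = -0.5634


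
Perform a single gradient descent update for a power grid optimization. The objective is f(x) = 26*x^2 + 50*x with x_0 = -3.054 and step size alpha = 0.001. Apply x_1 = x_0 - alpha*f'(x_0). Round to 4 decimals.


We compute the gradient at x_0 and apply the update.
f'(x) = 52*x + 50
f'(-3.054) = 52*-3.054 + 50 = -108.808
x_1 = -3.054 - 0.001*-108.808 = -2.9452


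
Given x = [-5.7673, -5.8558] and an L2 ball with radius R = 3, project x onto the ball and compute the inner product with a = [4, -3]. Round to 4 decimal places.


Step 1: Compute ||x|| (intermediates to 6 decimals).
||x|| = sqrt((-5.7673)^2 + (-5.8558)^2) = 8.219011
Step 2: Project.
Since ||x|| > R, scale = R/||x|| = 3/8.219011 = 0.365007, proj(x) = scale * x
proj(x) = [-2.105105, -2.137408]
Step 3: Dot product.
a^T * proj(x) = 4*(-2.105105) - 3*(-2.137408) = -2.0082


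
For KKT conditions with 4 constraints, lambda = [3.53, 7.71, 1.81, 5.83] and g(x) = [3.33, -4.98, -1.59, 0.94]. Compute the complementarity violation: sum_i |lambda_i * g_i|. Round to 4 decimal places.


KKT complementary slackness check:
lambda_1 * g_1 = 3.53 * 3.33 = 11.7549
lambda_2 * g_2 = 7.71 * -4.98 = -38.3958
lambda_3 * g_3 = 1.81 * -1.59 = -2.8779
lambda_4 * g_4 = 5.83 * 0.94 = 5.4802
Total violation = 11.7549 + 38.3958 + 2.8779 + 5.4802 = 58.5088


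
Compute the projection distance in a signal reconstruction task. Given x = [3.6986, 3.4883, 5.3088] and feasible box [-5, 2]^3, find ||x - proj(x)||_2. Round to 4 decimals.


Project each component onto [-5, 2].
clip(3.6986) = 2.0, clip(3.4883) = 2.0, clip(5.3088) = 2.0
Projection = [2.0, 2.0, 2.0]
Squared diffs: [2.8852, 2.215, 10.9482]
Distance = sqrt(16.0484) = 4.006


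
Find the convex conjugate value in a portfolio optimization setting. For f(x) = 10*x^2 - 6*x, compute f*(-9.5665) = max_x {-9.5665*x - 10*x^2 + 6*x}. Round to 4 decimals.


f*(y) = sup_x {y*x - a*x^2 - b*x} = sup_x {(y-b)*x - a*x^2}
FOC: (y - b) - 2a*x = 0 => x* = (y - b)/(2a)
x* = (-9.5665 + 6)/(2*10) = -0.1783
f*(-9.5665) = (y-b)^2/(4a) = (-9.5665 + 6)^2/(4*10)
= 12.7199/40 = 0.318


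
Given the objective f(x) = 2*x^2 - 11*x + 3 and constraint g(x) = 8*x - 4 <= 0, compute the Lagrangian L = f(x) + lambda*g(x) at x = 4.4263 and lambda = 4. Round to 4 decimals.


Step 1: Evaluate f(x).
f(4.4263) = 2*4.4263^2 - 11*4.4263 + 3 = -6.505
Step 2: Evaluate g(x).
g(4.4263) = 8*4.4263 - 4 = 31.4104
Step 3: Compute Lagrangian.
L = -6.505 + 4*31.4104 = 119.1366


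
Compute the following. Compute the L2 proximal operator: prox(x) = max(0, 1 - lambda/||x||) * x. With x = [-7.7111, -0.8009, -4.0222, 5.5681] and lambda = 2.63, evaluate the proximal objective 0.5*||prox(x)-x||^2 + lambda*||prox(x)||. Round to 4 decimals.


Step 1: Compute ||x||.
||x|| = 10.3578
Step 2: Compute scaling factor.
scale = max(0, 1 - 2.63/10.3578) = 0.7461
Step 3: prox(x) = [-5.7531, -0.5975, -3.0009, 4.1543]
||prox(x)|| = 7.7278
Step 4: Proximal objective.
0.5*||prox-x||^2 = 3.4585
lambda*||prox|| = 20.3241
Total = 23.7826


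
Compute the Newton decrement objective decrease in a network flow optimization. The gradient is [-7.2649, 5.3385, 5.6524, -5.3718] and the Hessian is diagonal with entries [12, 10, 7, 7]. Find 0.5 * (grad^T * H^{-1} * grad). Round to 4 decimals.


Step 1: H is diagonal, so H^(-1) * g = [-0.6054, 0.5339, 0.8075, -0.7674].
Step 2: g^T H^(-1) g = sum_i g_i^2 / H_ii
  = (-7.2649)^2/12 + (5.3385)^2/10 + (5.6524)^2/7 + (-5.3718)^2/7
  = 4.3982 + 2.85 + 4.5642 + 4.1223 = 15.9347
Step 3: Objective decrease = 0.5 * g^T H^(-1) g = 7.9674


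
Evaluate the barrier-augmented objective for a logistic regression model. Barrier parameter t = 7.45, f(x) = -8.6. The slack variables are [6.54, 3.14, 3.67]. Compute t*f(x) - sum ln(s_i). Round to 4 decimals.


Step 1: Compute log-barrier.
ln values: [1.8779, 1.1442, 1.3002]
phi = -(1.8779 + 1.1442 + 1.3002) = -4.3224
Step 2: Compute augmented objective.
t*f(x) = 7.45*-8.6 = -64.07
Total = -64.07 - 4.3224 = -68.3924


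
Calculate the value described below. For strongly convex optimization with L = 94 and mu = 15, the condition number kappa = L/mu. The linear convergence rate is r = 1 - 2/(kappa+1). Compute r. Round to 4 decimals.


Step 1: Compute the condition number.
kappa = L/mu = 94/15 = 6.2667
Step 2: Compute the convergence rate.
r = 1 - 2/(kappa + 1) = 1 - 2*mu/(L + mu) = (L - mu)/(L + mu) = 79/109 = 0.7248


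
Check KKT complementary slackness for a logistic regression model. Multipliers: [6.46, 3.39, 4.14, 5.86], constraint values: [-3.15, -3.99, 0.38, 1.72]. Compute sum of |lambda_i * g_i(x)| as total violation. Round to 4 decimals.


KKT complementary slackness check:
lambda_1 * g_1 = 6.46 * -3.15 = -20.349
lambda_2 * g_2 = 3.39 * -3.99 = -13.5261
lambda_3 * g_3 = 4.14 * 0.38 = 1.5732
lambda_4 * g_4 = 5.86 * 1.72 = 10.0792
Total violation = 20.349 + 13.5261 + 1.5732 + 10.0792 = 45.5275


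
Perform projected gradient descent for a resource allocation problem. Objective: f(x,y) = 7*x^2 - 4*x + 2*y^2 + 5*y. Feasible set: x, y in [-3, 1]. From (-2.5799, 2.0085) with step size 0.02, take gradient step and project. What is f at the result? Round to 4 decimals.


Step 1: Compute gradient at (-2.5799, 2.0085).
grad_x = 2*7*-2.5799 - 4 = -40.1186
grad_y = 2*2*2.0085 + 5 = 13.034
Step 2: Gradient step.
x_raw = -2.5799 - 0.02*-40.1186 = -1.7775
y_raw = 2.0085 - 0.02*13.034 = 1.7478
Step 3: Project onto [-3, 1].
x_proj = clip(-1.7775) = -1.7775
y_proj = clip(1.7478) = 1.0
Step 4: Evaluate f.
f(-1.7775, 1.0) = 36.2274


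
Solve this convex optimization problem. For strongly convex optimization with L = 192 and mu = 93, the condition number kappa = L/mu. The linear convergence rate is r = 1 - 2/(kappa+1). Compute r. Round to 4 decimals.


Step 1: Compute the condition number.
kappa = L/mu = 192/93 = 2.0645
Step 2: Compute the convergence rate.
r = 1 - 2/(kappa + 1) = 1 - 2*mu/(L + mu) = (L - mu)/(L + mu) = 99/285 = 0.3474


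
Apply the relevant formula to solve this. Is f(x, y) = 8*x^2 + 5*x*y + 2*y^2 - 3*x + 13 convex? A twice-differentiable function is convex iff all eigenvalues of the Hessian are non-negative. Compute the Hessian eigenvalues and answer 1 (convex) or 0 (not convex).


The Hessian of f(x,y) = 8*x^2 + 5*x*y + 2*y^2 - 3*x + 13 is:
H = [[16, 5], [5, 4]]
Trace = 16 + 4 = 20
Determinant = 16*4 - (5)^2 = 39
Discriminant = (20)^2 - 4*39 = 244.0
Eigenvalues: lambda_1 = 2.1898, lambda_2 = 17.8102
The function is convex.

1


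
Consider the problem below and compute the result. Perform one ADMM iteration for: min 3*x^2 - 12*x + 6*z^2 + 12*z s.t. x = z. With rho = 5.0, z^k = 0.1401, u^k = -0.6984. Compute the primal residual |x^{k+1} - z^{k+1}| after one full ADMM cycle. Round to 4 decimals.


ADMM iteration with rho = 5.0, z^k = 0.1401, u^k = -0.6984
Step 1: x-update.
Minimize 3*x^2 - 12*x + (5.0/2)*(x - 0.1401 - 0.6984)^2
FOC: (2*3 + 5.0)*x = 12 + 5.0*(0.1401 + 0.6984)
x^{k+1} = 1.472
Step 2: z-update.
Minimize 6*z^2 + 12*z + (5.0/2)*(1.472 - z - 0.6984)^2
FOC: (2*6 + 5.0)*z = -12 + 5.0*(1.472 - 0.6984)
z^{k+1} = -0.4783
Step 3: u-update.
u^{k+1} = -0.6984 + 1.472 + 0.4783 = 1.252
Step 4: Primal residual = |1.472 + 0.4783| = 1.9504


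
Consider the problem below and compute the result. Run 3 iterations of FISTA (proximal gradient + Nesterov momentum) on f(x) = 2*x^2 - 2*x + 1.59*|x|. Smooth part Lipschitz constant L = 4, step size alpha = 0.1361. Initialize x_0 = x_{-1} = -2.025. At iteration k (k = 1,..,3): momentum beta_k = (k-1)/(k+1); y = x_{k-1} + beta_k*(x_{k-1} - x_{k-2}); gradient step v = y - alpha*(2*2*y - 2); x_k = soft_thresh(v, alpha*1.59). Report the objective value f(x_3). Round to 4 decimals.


FISTA on f(x) = 2*x^2 - 2*x + 1.59*|x|
L = 4, alpha = 0.1361
Iteration 1: beta = 0.0, y = -2.025 + 0.0*(-2.025 + 2.025) = -2.025
  grad(y) = -10.1, v = y - alpha*grad = -0.6504
  prox(v) = soft_thresh(-0.6504, 0.2164) = -0.434
Iteration 2: beta = 0.3333, y = -0.434 + 0.3333*(-0.434 + 2.025) = 0.0963
  grad(y) = -1.6146, v = y - alpha*grad = 0.3161
  prox(v) = soft_thresh(0.3161, 0.2164) = 0.0997
Iteration 3: beta = 0.5, y = 0.0997 + 0.5*(0.0997 + 0.434) = 0.3665
  grad(y) = -0.5338, v = y - alpha*grad = 0.4392
  prox(v) = soft_thresh(0.4392, 0.2164) = 0.2228
f(x_3) = 2*0.2228^2 - 2*0.2228 + 1.59*|0.2228| = 0.0079


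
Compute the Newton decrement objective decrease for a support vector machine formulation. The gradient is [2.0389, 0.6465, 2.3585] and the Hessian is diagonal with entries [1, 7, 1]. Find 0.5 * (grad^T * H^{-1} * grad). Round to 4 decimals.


Step 1: H is diagonal, so H^(-1) * g = [2.0389, 0.0924, 2.3585].
Step 2: g^T H^(-1) g = sum_i g_i^2 / H_ii
  = (2.0389)^2/1 + (0.6465)^2/7 + (2.3585)^2/1
  = 4.1571 + 0.0597 + 5.5625 = 9.7793
Step 3: Objective decrease = 0.5 * g^T H^(-1) g = 4.8897


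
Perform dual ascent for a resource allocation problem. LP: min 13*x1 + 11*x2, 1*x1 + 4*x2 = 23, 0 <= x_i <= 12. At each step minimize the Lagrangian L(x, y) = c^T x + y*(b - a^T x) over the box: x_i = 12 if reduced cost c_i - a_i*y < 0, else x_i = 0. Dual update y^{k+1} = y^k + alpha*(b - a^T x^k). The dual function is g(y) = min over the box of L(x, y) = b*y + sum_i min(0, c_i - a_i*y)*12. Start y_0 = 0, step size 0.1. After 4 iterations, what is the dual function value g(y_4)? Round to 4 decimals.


Dual ascent for LP: min 13*x1 + 11*x2, 1*x1 + 4*x2 = 23, 0 <= x_i <= 12
Step 1: y^k = 0.0, reduced costs: (13.0, 11.0)
  x^k = (0.0, 0.0), subgradient = b - a^T x = 23.0
  y^{k+1} = 0.0 + 0.1*23.0 = 2.3
Step 2: y^k = 2.3, reduced costs: (10.7, 1.8)
  x^k = (0.0, 0.0), subgradient = b - a^T x = 23.0
  y^{k+1} = 2.3 + 0.1*23.0 = 4.6
Step 3: y^k = 4.6, reduced costs: (8.4, -7.4)
  x^k = (0.0, 12.0), subgradient = b - a^T x = -25.0
  y^{k+1} = 4.6 + 0.1*-25.0 = 2.1
Step 4: y^k = 2.1, reduced costs: (10.9, 2.6)
  x^k = (0.0, 0.0), subgradient = b - a^T x = 23.0
  y^{k+1} = 2.1 + 0.1*23.0 = 4.4
Dual objective at y_4 = 4.4: reduced costs (8.6, -6.6), box minimizer x = (0.0, 12.0)
g(y_4) = b*y + (c1 - a1*y)*x1 + (c2 - a2*y)*x2 = 23*4.4 + 8.6*0.0 + (-6.6)*12.0 = 101.2 + 0.0 - 79.2 = 22.0


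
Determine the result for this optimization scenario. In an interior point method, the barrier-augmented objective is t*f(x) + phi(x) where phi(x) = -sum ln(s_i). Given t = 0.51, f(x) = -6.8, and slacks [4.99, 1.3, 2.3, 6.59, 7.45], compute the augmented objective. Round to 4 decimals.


Step 1: Compute log-barrier.
ln values: [1.6074, 0.2624, 0.8329, 1.8856, 2.0082]
phi = -(1.6074 + 0.2624 + 0.8329 + 1.8856 + 2.0082) = -6.5965
Step 2: Compute augmented objective.
t*f(x) = 0.51*-6.8 = -3.468
Total = -3.468 - 6.5965 = -10.0645


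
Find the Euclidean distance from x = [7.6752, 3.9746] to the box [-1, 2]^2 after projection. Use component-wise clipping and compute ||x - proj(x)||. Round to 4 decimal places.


Project each component onto [-1, 2].
clip(7.6752) = 2.0, clip(3.9746) = 2.0
Projection = [2.0, 2.0]
Squared diffs: [32.2079, 3.899]
Distance = sqrt(36.1069) = 6.0089


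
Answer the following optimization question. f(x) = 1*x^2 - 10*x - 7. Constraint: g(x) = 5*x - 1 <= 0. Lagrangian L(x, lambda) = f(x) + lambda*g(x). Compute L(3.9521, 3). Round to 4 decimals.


Step 1: Evaluate f(x).
f(3.9521) = 1*3.9521^2 - 10*3.9521 - 7 = -30.9019
Step 2: Evaluate g(x).
g(3.9521) = 5*3.9521 - 1 = 18.7605
Step 3: Compute Lagrangian.
L = -30.9019 + 3*18.7605 = 25.3796


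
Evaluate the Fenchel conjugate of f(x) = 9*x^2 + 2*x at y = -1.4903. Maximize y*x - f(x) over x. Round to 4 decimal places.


f*(y) = sup_x {y*x - a*x^2 - b*x} = sup_x {(y-b)*x - a*x^2}
FOC: (y - b) - 2a*x = 0 => x* = (y - b)/(2a)
x* = (-1.4903 - 2)/(2*9) = -0.1939
f*(-1.4903) = (y-b)^2/(4a) = (-1.4903 - 2)^2/(4*9)
= 12.1822/36 = 0.3384


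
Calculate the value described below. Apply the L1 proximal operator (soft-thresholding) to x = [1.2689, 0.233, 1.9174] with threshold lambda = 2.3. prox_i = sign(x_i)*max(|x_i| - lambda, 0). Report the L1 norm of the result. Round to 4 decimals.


Soft-thresholding with lambda = 2.3:
prox(1.2689) = sign(1.2689)*max(|1.2689| - 2.3, 0) = 0.0
prox(0.233) = sign(0.233)*max(|0.233| - 2.3, 0) = 0.0
prox(1.9174) = sign(1.9174)*max(|1.9174| - 2.3, 0) = 0.0
prox(x) = [0.0, 0.0, 0.0]
||prox(x)||_1 = 0.0 + 0.0 + 0.0 = 0.0


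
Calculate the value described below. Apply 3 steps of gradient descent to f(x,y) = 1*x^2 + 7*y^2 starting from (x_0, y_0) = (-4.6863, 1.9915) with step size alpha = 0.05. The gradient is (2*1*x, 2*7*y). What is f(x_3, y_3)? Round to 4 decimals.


Gradient descent on f(x,y) = 1*x^2 + 7*y^2.
Starting point: (-4.6863, 1.9915), alpha = 0.05
Step 1: grad_x = 2*1*-4.6863 = -9.3726, grad_y = 2*7*1.9915 = 27.881
  x_1 = -4.6863 - 0.05*-9.3726 = -4.2177
  y_1 = 1.9915 - 0.05*27.881 = 0.5975
Step 2: grad_x = 2*1*-4.2177 = -8.4353, grad_y = 2*7*0.5975 = 8.3643
  x_2 = -4.2177 - 0.05*-8.4353 = -3.7959
  y_2 = 0.5975 - 0.05*8.3643 = 0.1792
Step 3: grad_x = 2*1*-3.7959 = -7.5918, grad_y = 2*7*0.1792 = 2.5093
  x_3 = -3.7959 - 0.05*-7.5918 = -3.4163
  y_3 = 0.1792 - 0.05*2.5093 = 0.0538
f(-3.4163, 0.0538) = 1*(-3.4163)^2 + 7*0.0538^2 = 11.6914


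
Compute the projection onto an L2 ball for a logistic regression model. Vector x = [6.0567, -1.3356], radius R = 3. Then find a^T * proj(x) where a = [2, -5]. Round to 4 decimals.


Step 1: Compute ||x|| (intermediates to 6 decimals).
||x|| = sqrt(6.0567^2 + (-1.3356)^2) = 6.202213
Step 2: Project.
Since ||x|| > R, scale = R/||x|| = 3/6.202213 = 0.483698, proj(x) = scale * x
proj(x) = [2.929614, -0.646027]
Step 3: Dot product.
a^T * proj(x) = 2*2.929614 - 5*(-0.646027) = 9.0894


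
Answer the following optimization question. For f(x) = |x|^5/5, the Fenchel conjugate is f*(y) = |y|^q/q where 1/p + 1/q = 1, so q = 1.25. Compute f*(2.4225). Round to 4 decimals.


The conjugate exponent q satisfies 1/p + 1/q = 1.
p = 5, so q = 5/(5 - 1) = 1.25
|y|^q = 2.4225^1.25 = 3.0222
f*(2.4225) = 3.0222 / 1.25 = 2.4178


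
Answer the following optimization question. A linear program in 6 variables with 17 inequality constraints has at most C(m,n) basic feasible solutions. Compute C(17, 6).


Each vertex corresponds to some choice of n active constraints out of m, so the number of vertices is at most C(m, n) = m! / (n!(m-n)!).
m = 17, n = 6
Numerator: 17 * 16 * 15 * 14 * 13 * 12
Denominator: 6! = 720
C(17, 6) = 12376


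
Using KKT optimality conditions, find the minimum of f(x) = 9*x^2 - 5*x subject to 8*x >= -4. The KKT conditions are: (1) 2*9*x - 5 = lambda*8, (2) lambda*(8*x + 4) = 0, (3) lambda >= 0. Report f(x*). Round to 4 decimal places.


Step 1: Try lambda = 0 (constraint inactive).
Stationarity: 2*9*x - 5 = 0
x* = 5/(2*9) = 5/18 = 0.2778 (rounded; the exact value 5/18 is used below)
Check constraint: 8*0.2778 = 2.2224 >= -4 -- satisfied.
Step 2: Compute optimal value.
f(x*) = 9*(5/18)^2 - 5*(5/18) = -0.6944


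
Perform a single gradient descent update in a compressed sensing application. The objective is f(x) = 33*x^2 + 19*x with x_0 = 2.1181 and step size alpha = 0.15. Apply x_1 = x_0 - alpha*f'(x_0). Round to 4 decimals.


We compute the gradient at x_0 and apply the update.
f'(x) = 66*x + 19
f'(2.1181) = 66*2.1181 + 19 = 158.7946
x_1 = 2.1181 - 0.15*158.7946 = -21.7011


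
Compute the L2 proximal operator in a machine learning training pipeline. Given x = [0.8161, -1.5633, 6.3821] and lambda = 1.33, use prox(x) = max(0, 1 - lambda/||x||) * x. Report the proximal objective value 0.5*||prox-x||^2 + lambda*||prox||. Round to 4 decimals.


Step 1: Compute ||x||.
||x|| = 6.6213
Step 2: Compute scaling factor.
scale = max(0, 1 - 1.33/6.6213) = 0.7991
Step 3: prox(x) = [0.6522, -1.2493, 5.1001]
||prox(x)|| = 5.2913
Step 4: Proximal objective.
0.5*||prox-x||^2 = 0.8845
lambda*||prox|| = 7.0374
Total = 7.9218
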